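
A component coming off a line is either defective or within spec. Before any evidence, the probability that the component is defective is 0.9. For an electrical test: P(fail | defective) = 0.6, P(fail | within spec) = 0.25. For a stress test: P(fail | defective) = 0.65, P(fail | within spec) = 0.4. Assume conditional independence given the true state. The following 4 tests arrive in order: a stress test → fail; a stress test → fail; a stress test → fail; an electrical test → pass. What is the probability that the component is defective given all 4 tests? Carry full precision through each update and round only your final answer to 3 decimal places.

After a stress test='fail': P(defective) = 0.65·0.9000 / (0.65·0.9000 + 0.4·0.1000) ≈ 0.9360
After a stress test='fail': P(defective) = 0.65·0.9360 / (0.65·0.9360 + 0.4·0.0640) ≈ 0.9596
After a stress test='fail': P(defective) = 0.65·0.9596 / (0.65·0.9596 + 0.4·0.0404) ≈ 0.9748
After an electrical test='pass': P(defective) = 0.4·0.9748 / (0.4·0.9748 + 0.75·0.0252) ≈ 0.9537

0.954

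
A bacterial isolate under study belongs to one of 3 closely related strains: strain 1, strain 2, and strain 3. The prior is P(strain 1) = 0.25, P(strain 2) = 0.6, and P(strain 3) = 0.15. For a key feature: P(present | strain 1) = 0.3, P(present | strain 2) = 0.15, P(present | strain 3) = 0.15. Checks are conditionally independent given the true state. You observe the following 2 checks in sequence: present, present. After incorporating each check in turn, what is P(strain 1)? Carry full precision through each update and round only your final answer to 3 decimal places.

0.571

Apply Bayes' rule sequentially, carrying P(strain 1) forward.
After 'present': normaliser = 0.3·0.2500 + 0.15·0.6000 + 0.15·0.1500; P(strain 1) ≈ 0.4000, P(strain 2) ≈ 0.4800, P(strain 3) ≈ 0.1200
After 'present': normaliser = 0.3·0.4000 + 0.15·0.4800 + 0.15·0.1200; P(strain 1) ≈ 0.5714, P(strain 2) ≈ 0.3429, P(strain 3) ≈ 0.0857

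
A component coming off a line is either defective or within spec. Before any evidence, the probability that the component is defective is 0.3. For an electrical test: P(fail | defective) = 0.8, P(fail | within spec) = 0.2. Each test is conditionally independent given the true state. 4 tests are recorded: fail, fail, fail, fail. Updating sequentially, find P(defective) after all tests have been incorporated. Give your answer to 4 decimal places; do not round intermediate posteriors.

0.9910

Apply Bayes' rule sequentially, carrying P(defective) forward.
After 'fail': P(defective) = 0.8·0.3000 / (0.8·0.3000 + 0.2·0.7000) ≈ 0.6316
After 'fail': P(defective) = 0.8·0.6316 / (0.8·0.6316 + 0.2·0.3684) ≈ 0.8727
After 'fail': P(defective) = 0.8·0.8727 / (0.8·0.8727 + 0.2·0.1273) ≈ 0.9648
After 'fail': P(defective) = 0.8·0.9648 / (0.8·0.9648 + 0.2·0.0352) ≈ 0.9910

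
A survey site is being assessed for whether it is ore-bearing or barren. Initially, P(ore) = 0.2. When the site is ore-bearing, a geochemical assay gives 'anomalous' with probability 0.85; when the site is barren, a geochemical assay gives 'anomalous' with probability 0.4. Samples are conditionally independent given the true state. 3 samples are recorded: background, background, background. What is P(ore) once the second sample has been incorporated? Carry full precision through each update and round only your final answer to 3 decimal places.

0.015

After 'background': P(ore) = 0.15·0.2000 / (0.15·0.2000 + 0.6·0.8000) ≈ 0.0588
After 'background': P(ore) = 0.15·0.0588 / (0.15·0.0588 + 0.6·0.9412) ≈ 0.0154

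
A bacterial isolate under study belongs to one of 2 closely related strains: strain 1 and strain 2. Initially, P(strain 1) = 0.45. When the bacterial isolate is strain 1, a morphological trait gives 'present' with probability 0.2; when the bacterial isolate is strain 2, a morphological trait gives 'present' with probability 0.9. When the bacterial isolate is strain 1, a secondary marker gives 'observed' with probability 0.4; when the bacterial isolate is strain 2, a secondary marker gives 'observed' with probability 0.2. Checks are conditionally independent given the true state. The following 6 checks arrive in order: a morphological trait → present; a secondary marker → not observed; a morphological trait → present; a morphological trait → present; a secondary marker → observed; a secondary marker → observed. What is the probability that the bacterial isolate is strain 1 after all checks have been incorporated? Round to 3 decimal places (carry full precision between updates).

Each posterior becomes the prior for the next update.
After a morphological trait='present': P(strain 1) = 0.2·0.4500 / (0.2·0.4500 + 0.9·0.5500) ≈ 0.1538
After a secondary marker='not observed': P(strain 1) = 0.6·0.1538 / (0.6·0.1538 + 0.8·0.8462) ≈ 0.1200
After a morphological trait='present': P(strain 1) = 0.2·0.1200 / (0.2·0.1200 + 0.9·0.8800) ≈ 0.0294
After a morphological trait='present': P(strain 1) = 0.2·0.0294 / (0.2·0.0294 + 0.9·0.9706) ≈ 0.0067
After a secondary marker='observed': P(strain 1) = 0.4·0.0067 / (0.4·0.0067 + 0.2·0.9933) ≈ 0.0133
After a secondary marker='observed': P(strain 1) = 0.4·0.0133 / (0.4·0.0133 + 0.2·0.9867) ≈ 0.0262

0.026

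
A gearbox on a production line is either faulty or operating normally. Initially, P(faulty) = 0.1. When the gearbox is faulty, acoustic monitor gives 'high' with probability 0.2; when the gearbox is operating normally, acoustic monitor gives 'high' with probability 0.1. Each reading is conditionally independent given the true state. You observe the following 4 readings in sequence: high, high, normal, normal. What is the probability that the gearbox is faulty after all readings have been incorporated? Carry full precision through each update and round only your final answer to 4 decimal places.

Apply Bayes' rule sequentially, carrying P(faulty) forward.
After 'high': P(faulty) = 0.2·0.1000 / (0.2·0.1000 + 0.1·0.9000) ≈ 0.1818
After 'high': P(faulty) = 0.2·0.1818 / (0.2·0.1818 + 0.1·0.8182) ≈ 0.3077
After 'normal': P(faulty) = 0.8·0.3077 / (0.8·0.3077 + 0.9·0.6923) ≈ 0.2832
After 'normal': P(faulty) = 0.8·0.2832 / (0.8·0.2832 + 0.9·0.7168) ≈ 0.2599

0.2599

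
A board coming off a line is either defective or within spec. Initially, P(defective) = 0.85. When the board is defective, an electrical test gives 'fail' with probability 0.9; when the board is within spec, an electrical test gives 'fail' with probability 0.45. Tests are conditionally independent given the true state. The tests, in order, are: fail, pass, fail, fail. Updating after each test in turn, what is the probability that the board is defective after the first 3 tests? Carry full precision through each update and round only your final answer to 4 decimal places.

0.8047

After 'fail': P(defective) = 0.9·0.8500 / (0.9·0.8500 + 0.45·0.1500) ≈ 0.9189
After 'pass': P(defective) = 0.1·0.9189 / (0.1·0.9189 + 0.55·0.0811) ≈ 0.6733
After 'fail': P(defective) = 0.9·0.6733 / (0.9·0.6733 + 0.45·0.3267) ≈ 0.8047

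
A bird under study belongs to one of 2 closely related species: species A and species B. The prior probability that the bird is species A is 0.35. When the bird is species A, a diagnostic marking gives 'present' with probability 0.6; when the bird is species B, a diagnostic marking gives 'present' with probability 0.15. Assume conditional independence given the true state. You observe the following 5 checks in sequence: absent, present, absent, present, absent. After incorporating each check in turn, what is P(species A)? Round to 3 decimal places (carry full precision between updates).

0.473

After 'absent': P(species A) = 0.4·0.3500 / (0.4·0.3500 + 0.85·0.6500) ≈ 0.2022
After 'present': P(species A) = 0.6·0.2022 / (0.6·0.2022 + 0.15·0.7978) ≈ 0.5034
After 'absent': P(species A) = 0.4·0.5034 / (0.4·0.5034 + 0.85·0.4966) ≈ 0.3229
After 'present': P(species A) = 0.6·0.3229 / (0.6·0.3229 + 0.15·0.6771) ≈ 0.6561
After 'absent': P(species A) = 0.4·0.6561 / (0.4·0.6561 + 0.85·0.3439) ≈ 0.4731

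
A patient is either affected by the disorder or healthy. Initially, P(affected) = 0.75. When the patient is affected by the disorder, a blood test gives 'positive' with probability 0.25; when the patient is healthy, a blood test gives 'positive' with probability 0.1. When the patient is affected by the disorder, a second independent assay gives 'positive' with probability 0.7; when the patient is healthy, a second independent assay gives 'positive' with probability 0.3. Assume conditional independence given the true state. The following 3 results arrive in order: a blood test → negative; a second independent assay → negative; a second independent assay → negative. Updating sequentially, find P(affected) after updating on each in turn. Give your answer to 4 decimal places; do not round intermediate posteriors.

Each posterior becomes the prior for the next update.
After a blood test='negative': P(affected) = 0.75·0.7500 / (0.75·0.7500 + 0.9·0.2500) ≈ 0.7143
After a second independent assay='negative': P(affected) = 0.3·0.7143 / (0.3·0.7143 + 0.7·0.2857) ≈ 0.5172
After a second independent assay='negative': P(affected) = 0.3·0.5172 / (0.3·0.5172 + 0.7·0.4828) ≈ 0.3147

0.3147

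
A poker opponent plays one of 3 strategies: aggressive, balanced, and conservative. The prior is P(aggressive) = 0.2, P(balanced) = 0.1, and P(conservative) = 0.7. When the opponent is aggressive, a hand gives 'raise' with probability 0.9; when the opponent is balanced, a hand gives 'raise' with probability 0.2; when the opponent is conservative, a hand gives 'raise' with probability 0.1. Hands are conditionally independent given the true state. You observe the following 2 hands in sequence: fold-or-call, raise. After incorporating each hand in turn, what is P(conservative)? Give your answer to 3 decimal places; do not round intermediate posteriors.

Apply Bayes' rule sequentially, carrying P(conservative) forward.
After 'fold-or-call': normaliser = 0.1·0.2000 + 0.8·0.1000 + 0.9·0.7000; P(aggressive) ≈ 0.0274, P(balanced) ≈ 0.1096, P(conservative) ≈ 0.8630
After 'raise': normaliser = 0.9·0.0274 + 0.2·0.1096 + 0.1·0.8630; P(aggressive) ≈ 0.1856, P(balanced) ≈ 0.1649, P(conservative) ≈ 0.6495

0.649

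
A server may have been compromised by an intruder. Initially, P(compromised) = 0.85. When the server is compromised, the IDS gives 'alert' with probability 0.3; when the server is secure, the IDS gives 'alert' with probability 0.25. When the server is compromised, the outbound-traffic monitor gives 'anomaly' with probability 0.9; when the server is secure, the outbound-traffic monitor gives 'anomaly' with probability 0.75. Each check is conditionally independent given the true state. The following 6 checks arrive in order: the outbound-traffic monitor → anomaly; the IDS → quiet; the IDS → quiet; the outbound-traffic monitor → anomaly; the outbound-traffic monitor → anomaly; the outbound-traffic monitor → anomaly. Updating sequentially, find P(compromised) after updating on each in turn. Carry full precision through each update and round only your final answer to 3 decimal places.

0.911

After the outbound-traffic monitor='anomaly': P(compromised) = 0.9·0.8500 / (0.9·0.8500 + 0.75·0.1500) ≈ 0.8718
After the IDS='quiet': P(compromised) = 0.7·0.8718 / (0.7·0.8718 + 0.75·0.1282) ≈ 0.8639
After the IDS='quiet': P(compromised) = 0.7·0.8639 / (0.7·0.8639 + 0.75·0.1361) ≈ 0.8556
After the outbound-traffic monitor='anomaly': P(compromised) = 0.9·0.8556 / (0.9·0.8556 + 0.75·0.1444) ≈ 0.8767
After the outbound-traffic monitor='anomaly': P(compromised) = 0.9·0.8767 / (0.9·0.8767 + 0.75·0.1233) ≈ 0.8951
After the outbound-traffic monitor='anomaly': P(compromised) = 0.9·0.8951 / (0.9·0.8951 + 0.75·0.1049) ≈ 0.9110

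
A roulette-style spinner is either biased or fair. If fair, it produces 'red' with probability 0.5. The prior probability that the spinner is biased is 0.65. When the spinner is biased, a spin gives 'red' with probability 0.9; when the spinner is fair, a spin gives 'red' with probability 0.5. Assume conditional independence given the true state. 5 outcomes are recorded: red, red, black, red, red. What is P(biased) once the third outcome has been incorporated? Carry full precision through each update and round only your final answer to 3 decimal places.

0.546

After 'red': P(biased) = 0.9·0.6500 / (0.9·0.6500 + 0.5·0.3500) ≈ 0.7697
After 'red': P(biased) = 0.9·0.7697 / (0.9·0.7697 + 0.5·0.2303) ≈ 0.8575
After 'black': P(biased) = 0.1·0.8575 / (0.1·0.8575 + 0.5·0.1425) ≈ 0.5462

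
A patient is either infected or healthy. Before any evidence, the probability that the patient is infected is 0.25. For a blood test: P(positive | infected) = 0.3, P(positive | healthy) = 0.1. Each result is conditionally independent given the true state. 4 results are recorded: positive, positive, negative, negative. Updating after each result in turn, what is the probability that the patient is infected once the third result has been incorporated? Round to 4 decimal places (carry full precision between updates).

After 'positive': P(infected) = 0.3·0.2500 / (0.3·0.2500 + 0.1·0.7500) ≈ 0.5000
After 'positive': P(infected) = 0.3·0.5000 / (0.3·0.5000 + 0.1·0.5000) ≈ 0.7500
After 'negative': P(infected) = 0.7·0.7500 / (0.7·0.7500 + 0.9·0.2500) ≈ 0.7000

0.7000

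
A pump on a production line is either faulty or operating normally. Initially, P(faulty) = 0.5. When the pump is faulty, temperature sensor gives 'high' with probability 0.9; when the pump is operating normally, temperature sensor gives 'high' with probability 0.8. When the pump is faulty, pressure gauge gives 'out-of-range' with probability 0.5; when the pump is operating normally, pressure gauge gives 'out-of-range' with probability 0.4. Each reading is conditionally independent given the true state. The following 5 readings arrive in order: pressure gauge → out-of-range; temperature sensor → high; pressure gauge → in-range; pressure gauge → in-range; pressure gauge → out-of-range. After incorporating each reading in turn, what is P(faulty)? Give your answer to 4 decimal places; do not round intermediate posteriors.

0.5497

Each posterior becomes the prior for the next update.
After pressure gauge='out-of-range': P(faulty) = 0.5·0.5000 / (0.5·0.5000 + 0.4·0.5000) ≈ 0.5556
After temperature sensor='high': P(faulty) = 0.9·0.5556 / (0.9·0.5556 + 0.8·0.4444) ≈ 0.5844
After pressure gauge='in-range': P(faulty) = 0.5·0.5844 / (0.5·0.5844 + 0.6·0.4156) ≈ 0.5396
After pressure gauge='in-range': P(faulty) = 0.5·0.5396 / (0.5·0.5396 + 0.6·0.4604) ≈ 0.4941
After pressure gauge='out-of-range': P(faulty) = 0.5·0.4941 / (0.5·0.4941 + 0.4·0.5059) ≈ 0.5497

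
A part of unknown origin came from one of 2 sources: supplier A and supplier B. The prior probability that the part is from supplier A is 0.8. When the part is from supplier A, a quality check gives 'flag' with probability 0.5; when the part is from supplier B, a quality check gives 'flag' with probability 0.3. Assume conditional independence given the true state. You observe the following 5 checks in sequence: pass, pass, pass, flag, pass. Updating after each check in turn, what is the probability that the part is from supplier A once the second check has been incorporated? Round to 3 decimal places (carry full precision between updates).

0.671

After 'pass': P(supplier A) = 0.5·0.8000 / (0.5·0.8000 + 0.7·0.2000) ≈ 0.7407
After 'pass': P(supplier A) = 0.5·0.7407 / (0.5·0.7407 + 0.7·0.2593) ≈ 0.6711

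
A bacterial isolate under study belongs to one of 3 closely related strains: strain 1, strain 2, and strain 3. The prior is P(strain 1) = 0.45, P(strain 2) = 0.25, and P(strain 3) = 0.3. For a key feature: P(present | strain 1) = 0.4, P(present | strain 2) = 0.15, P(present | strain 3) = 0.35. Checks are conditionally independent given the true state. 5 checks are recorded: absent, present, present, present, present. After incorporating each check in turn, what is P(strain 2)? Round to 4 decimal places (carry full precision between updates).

After 'absent': normaliser = 0.6·0.4500 + 0.85·0.2500 + 0.65·0.3000; P(strain 1) ≈ 0.3985, P(strain 2) ≈ 0.3137, P(strain 3) ≈ 0.2878
After 'present': normaliser = 0.4·0.3985 + 0.15·0.3137 + 0.35·0.2878; P(strain 1) ≈ 0.5189, P(strain 2) ≈ 0.1532, P(strain 3) ≈ 0.3279
After 'present': normaliser = 0.4·0.5189 + 0.15·0.1532 + 0.35·0.3279; P(strain 1) ≈ 0.6011, P(strain 2) ≈ 0.0665, P(strain 3) ≈ 0.3324
After 'present': normaliser = 0.4·0.6011 + 0.15·0.0665 + 0.35·0.3324; P(strain 1) ≈ 0.6556, P(strain 2) ≈ 0.0272, P(strain 3) ≈ 0.3172
After 'present': normaliser = 0.4·0.6556 + 0.15·0.0272 + 0.35·0.3172; P(strain 1) ≈ 0.6950, P(strain 2) ≈ 0.0108, P(strain 3) ≈ 0.2942

0.0108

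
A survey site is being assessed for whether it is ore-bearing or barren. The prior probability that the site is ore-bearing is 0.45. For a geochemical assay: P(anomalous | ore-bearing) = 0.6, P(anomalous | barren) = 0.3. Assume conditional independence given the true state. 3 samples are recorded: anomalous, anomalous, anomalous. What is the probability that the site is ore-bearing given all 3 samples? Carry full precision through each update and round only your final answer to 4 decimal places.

0.8675

Apply Bayes' rule sequentially, carrying P(ore) forward.
After 'anomalous': P(ore) = 0.6·0.4500 / (0.6·0.4500 + 0.3·0.5500) ≈ 0.6207
After 'anomalous': P(ore) = 0.6·0.6207 / (0.6·0.6207 + 0.3·0.3793) ≈ 0.7660
After 'anomalous': P(ore) = 0.6·0.7660 / (0.6·0.7660 + 0.3·0.2340) ≈ 0.8675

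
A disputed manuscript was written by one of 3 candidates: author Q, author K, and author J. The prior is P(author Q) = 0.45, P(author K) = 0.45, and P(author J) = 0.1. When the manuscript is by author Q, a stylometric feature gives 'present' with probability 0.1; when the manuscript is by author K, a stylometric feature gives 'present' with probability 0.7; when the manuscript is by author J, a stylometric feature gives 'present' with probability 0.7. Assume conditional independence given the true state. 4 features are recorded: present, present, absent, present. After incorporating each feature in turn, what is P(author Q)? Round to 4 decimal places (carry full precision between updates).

After 'present': normaliser = 0.1·0.4500 + 0.7·0.4500 + 0.7·0.1000; P(author Q) ≈ 0.1047, P(author K) ≈ 0.7326, P(author J) ≈ 0.1628
After 'present': normaliser = 0.1·0.1047 + 0.7·0.7326 + 0.7·0.1628; P(author Q) ≈ 0.0164, P(author K) ≈ 0.8047, P(author J) ≈ 0.1788
After 'absent': normaliser = 0.9·0.0164 + 0.3·0.8047 + 0.3·0.1788; P(author Q) ≈ 0.0477, P(author K) ≈ 0.7792, P(author J) ≈ 0.1731
After 'present': normaliser = 0.1·0.0477 + 0.7·0.7792 + 0.7·0.1731; P(author Q) ≈ 0.0071, P(author K) ≈ 0.8124, P(author J) ≈ 0.1805

0.0071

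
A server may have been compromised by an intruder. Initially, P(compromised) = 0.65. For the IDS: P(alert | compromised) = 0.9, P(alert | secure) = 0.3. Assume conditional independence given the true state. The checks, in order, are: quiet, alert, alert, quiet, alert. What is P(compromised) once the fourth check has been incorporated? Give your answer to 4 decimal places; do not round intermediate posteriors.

0.2543

After 'quiet': P(compromised) = 0.1·0.6500 / (0.1·0.6500 + 0.7·0.3500) ≈ 0.2097
After 'alert': P(compromised) = 0.9·0.2097 / (0.9·0.2097 + 0.3·0.7903) ≈ 0.4432
After 'alert': P(compromised) = 0.9·0.4432 / (0.9·0.4432 + 0.3·0.5568) ≈ 0.7048
After 'quiet': P(compromised) = 0.1·0.7048 / (0.1·0.7048 + 0.7·0.2952) ≈ 0.2543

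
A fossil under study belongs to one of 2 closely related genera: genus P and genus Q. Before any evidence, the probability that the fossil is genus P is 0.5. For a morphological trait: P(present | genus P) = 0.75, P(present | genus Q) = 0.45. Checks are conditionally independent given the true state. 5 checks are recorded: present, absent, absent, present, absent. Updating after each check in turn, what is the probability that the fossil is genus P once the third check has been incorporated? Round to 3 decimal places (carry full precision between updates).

Apply Bayes' rule sequentially, carrying P(genus P) forward.
After 'present': P(genus P) = 0.75·0.5000 / (0.75·0.5000 + 0.45·0.5000) ≈ 0.6250
After 'absent': P(genus P) = 0.25·0.6250 / (0.25·0.6250 + 0.55·0.3750) ≈ 0.4310
After 'absent': P(genus P) = 0.25·0.4310 / (0.25·0.4310 + 0.55·0.5690) ≈ 0.2561

0.256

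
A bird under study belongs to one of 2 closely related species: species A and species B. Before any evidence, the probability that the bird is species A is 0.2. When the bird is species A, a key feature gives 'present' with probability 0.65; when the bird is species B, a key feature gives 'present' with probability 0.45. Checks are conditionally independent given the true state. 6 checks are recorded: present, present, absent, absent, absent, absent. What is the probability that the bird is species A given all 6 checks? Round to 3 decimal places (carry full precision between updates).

After 'present': P(species A) = 0.65·0.2000 / (0.65·0.2000 + 0.45·0.8000) ≈ 0.2653
After 'present': P(species A) = 0.65·0.2653 / (0.65·0.2653 + 0.45·0.7347) ≈ 0.3428
After 'absent': P(species A) = 0.35·0.3428 / (0.35·0.3428 + 0.55·0.6572) ≈ 0.2492
After 'absent': P(species A) = 0.35·0.2492 / (0.35·0.2492 + 0.55·0.7508) ≈ 0.1744
After 'absent': P(species A) = 0.35·0.1744 / (0.35·0.1744 + 0.55·0.8256) ≈ 0.1185
After 'absent': P(species A) = 0.35·0.1185 / (0.35·0.1185 + 0.55·0.8815) ≈ 0.0788

0.079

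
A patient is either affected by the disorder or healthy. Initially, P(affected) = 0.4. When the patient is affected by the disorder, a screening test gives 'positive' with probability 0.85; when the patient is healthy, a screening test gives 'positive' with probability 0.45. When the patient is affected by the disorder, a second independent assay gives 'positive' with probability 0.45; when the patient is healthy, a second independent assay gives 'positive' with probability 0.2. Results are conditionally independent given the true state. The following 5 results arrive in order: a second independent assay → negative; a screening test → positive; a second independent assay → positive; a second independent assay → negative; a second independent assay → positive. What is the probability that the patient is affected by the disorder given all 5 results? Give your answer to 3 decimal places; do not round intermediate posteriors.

After a second independent assay='negative': P(affected) = 0.55·0.4000 / (0.55·0.4000 + 0.8·0.6000) ≈ 0.3143
After a screening test='positive': P(affected) = 0.85·0.3143 / (0.85·0.3143 + 0.45·0.6857) ≈ 0.4640
After a second independent assay='positive': P(affected) = 0.45·0.4640 / (0.45·0.4640 + 0.2·0.5360) ≈ 0.6608
After a second independent assay='negative': P(affected) = 0.55·0.6608 / (0.55·0.6608 + 0.8·0.3392) ≈ 0.5725
After a second independent assay='positive': P(affected) = 0.45·0.5725 / (0.45·0.5725 + 0.2·0.4275) ≈ 0.7508

0.751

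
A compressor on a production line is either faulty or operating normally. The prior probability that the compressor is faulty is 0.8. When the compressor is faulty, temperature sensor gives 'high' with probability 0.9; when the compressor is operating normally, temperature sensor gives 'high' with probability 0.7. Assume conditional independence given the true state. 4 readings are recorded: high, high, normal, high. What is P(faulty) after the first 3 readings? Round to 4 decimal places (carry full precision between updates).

0.6879

After 'high': P(faulty) = 0.9·0.8000 / (0.9·0.8000 + 0.7·0.2000) ≈ 0.8372
After 'high': P(faulty) = 0.9·0.8372 / (0.9·0.8372 + 0.7·0.1628) ≈ 0.8686
After 'normal': P(faulty) = 0.1·0.8686 / (0.1·0.8686 + 0.3·0.1314) ≈ 0.6879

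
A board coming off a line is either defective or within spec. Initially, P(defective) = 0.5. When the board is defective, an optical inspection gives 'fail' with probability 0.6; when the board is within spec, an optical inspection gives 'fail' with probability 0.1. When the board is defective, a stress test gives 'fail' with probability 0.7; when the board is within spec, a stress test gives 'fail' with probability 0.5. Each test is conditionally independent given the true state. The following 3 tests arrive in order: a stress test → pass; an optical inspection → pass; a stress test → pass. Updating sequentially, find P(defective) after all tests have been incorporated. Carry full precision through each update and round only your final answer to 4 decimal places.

After a stress test='pass': P(defective) = 0.3·0.5000 / (0.3·0.5000 + 0.5·0.5000) ≈ 0.3750
After an optical inspection='pass': P(defective) = 0.4·0.3750 / (0.4·0.3750 + 0.9·0.6250) ≈ 0.2105
After a stress test='pass': P(defective) = 0.3·0.2105 / (0.3·0.2105 + 0.5·0.7895) ≈ 0.1379

0.1379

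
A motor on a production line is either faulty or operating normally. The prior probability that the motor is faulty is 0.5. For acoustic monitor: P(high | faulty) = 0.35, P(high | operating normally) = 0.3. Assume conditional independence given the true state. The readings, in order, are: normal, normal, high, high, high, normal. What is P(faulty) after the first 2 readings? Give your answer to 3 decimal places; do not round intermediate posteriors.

After 'normal': P(faulty) = 0.65·0.5000 / (0.65·0.5000 + 0.7·0.5000) ≈ 0.4815
After 'normal': P(faulty) = 0.65·0.4815 / (0.65·0.4815 + 0.7·0.5185) ≈ 0.4630

0.463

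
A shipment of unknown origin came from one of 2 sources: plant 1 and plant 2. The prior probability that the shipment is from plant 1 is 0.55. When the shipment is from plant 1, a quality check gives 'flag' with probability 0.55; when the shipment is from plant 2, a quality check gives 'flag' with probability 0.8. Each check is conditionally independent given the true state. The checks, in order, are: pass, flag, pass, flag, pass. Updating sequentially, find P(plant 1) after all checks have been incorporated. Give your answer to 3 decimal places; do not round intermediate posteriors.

After 'pass': P(plant 1) = 0.45·0.5500 / (0.45·0.5500 + 0.2·0.4500) ≈ 0.7333
After 'flag': P(plant 1) = 0.55·0.7333 / (0.55·0.7333 + 0.8·0.2667) ≈ 0.6541
After 'pass': P(plant 1) = 0.45·0.6541 / (0.45·0.6541 + 0.2·0.3459) ≈ 0.8097
After 'flag': P(plant 1) = 0.55·0.8097 / (0.55·0.8097 + 0.8·0.1903) ≈ 0.7452
After 'pass': P(plant 1) = 0.45·0.7452 / (0.45·0.7452 + 0.2·0.2548) ≈ 0.8681

0.868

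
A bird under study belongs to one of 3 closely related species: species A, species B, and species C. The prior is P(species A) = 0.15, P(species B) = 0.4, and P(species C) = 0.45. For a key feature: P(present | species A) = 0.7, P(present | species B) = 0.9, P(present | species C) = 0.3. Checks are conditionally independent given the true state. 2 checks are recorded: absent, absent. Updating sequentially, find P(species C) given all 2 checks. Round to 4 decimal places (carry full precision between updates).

0.9265

After 'absent': normaliser = 0.3·0.1500 + 0.1·0.4000 + 0.7·0.4500; P(species A) ≈ 0.1125, P(species B) ≈ 0.1000, P(species C) ≈ 0.7875
After 'absent': normaliser = 0.3·0.1125 + 0.1·0.1000 + 0.7·0.7875; P(species A) ≈ 0.0567, P(species B) ≈ 0.0168, P(species C) ≈ 0.9265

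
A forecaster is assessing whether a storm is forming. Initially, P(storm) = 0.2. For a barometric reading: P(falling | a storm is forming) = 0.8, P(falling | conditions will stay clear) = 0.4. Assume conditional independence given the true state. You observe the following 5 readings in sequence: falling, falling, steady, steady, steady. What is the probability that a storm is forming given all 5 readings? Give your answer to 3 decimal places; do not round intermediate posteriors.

0.036

Apply Bayes' rule sequentially, carrying P(storm) forward.
After 'falling': P(storm) = 0.8·0.2000 / (0.8·0.2000 + 0.4·0.8000) ≈ 0.3333
After 'falling': P(storm) = 0.8·0.3333 / (0.8·0.3333 + 0.4·0.6667) ≈ 0.5000
After 'steady': P(storm) = 0.2·0.5000 / (0.2·0.5000 + 0.6·0.5000) ≈ 0.2500
After 'steady': P(storm) = 0.2·0.2500 / (0.2·0.2500 + 0.6·0.7500) ≈ 0.1000
After 'steady': P(storm) = 0.2·0.1000 / (0.2·0.1000 + 0.6·0.9000) ≈ 0.0357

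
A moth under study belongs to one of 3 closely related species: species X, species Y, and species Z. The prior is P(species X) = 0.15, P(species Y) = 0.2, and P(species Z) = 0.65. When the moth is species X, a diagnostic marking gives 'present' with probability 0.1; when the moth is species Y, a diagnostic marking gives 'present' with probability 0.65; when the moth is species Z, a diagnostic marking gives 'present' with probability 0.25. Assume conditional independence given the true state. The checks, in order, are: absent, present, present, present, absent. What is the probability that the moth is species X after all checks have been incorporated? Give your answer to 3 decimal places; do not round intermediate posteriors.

0.010

After 'absent': normaliser = 0.9·0.1500 + 0.35·0.2000 + 0.75·0.6500; P(species X) ≈ 0.1949, P(species Y) ≈ 0.1011, P(species Z) ≈ 0.7040
After 'present': normaliser = 0.1·0.1949 + 0.65·0.1011 + 0.25·0.7040; P(species X) ≈ 0.0746, P(species Y) ≈ 0.2516, P(species Z) ≈ 0.6738
After 'present': normaliser = 0.1·0.0746 + 0.65·0.2516 + 0.25·0.6738; P(species X) ≈ 0.0220, P(species Y) ≈ 0.4817, P(species Z) ≈ 0.4963
After 'present': normaliser = 0.1·0.0220 + 0.65·0.4817 + 0.25·0.4963; P(species X) ≈ 0.0050, P(species Y) ≈ 0.7126, P(species Z) ≈ 0.2824
After 'absent': normaliser = 0.9·0.0050 + 0.35·0.7126 + 0.75·0.2824; P(species X) ≈ 0.0097, P(species Y) ≈ 0.5356, P(species Z) ≈ 0.4548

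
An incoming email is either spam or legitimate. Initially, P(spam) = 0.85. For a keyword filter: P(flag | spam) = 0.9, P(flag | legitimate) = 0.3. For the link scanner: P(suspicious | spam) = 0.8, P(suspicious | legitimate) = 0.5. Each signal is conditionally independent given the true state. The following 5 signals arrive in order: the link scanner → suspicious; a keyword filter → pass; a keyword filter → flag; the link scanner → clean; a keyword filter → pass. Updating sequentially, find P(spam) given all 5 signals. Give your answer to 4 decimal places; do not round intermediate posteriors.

0.1817

Apply Bayes' rule sequentially, carrying P(spam) forward.
After the link scanner='suspicious': P(spam) = 0.8·0.8500 / (0.8·0.8500 + 0.5·0.1500) ≈ 0.9007
After a keyword filter='pass': P(spam) = 0.1·0.9007 / (0.1·0.9007 + 0.7·0.0993) ≈ 0.5643
After a keyword filter='flag': P(spam) = 0.9·0.5643 / (0.9·0.5643 + 0.3·0.4357) ≈ 0.7953
After the link scanner='clean': P(spam) = 0.2·0.7953 / (0.2·0.7953 + 0.5·0.2047) ≈ 0.6085
After a keyword filter='pass': P(spam) = 0.1·0.6085 / (0.1·0.6085 + 0.7·0.3915) ≈ 0.1817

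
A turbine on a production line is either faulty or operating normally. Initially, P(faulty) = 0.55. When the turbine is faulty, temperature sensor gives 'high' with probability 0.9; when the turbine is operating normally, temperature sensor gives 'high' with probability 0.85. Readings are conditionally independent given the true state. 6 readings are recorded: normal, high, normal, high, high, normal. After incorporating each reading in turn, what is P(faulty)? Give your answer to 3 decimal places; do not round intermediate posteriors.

0.301

After 'normal': P(faulty) = 0.1·0.5500 / (0.1·0.5500 + 0.15·0.4500) ≈ 0.4490
After 'high': P(faulty) = 0.9·0.4490 / (0.9·0.4490 + 0.85·0.5510) ≈ 0.4632
After 'normal': P(faulty) = 0.1·0.4632 / (0.1·0.4632 + 0.15·0.5368) ≈ 0.3651
After 'high': P(faulty) = 0.9·0.3651 / (0.9·0.3651 + 0.85·0.6349) ≈ 0.3785
After 'high': P(faulty) = 0.9·0.3785 / (0.9·0.3785 + 0.85·0.6215) ≈ 0.3920
After 'normal': P(faulty) = 0.1·0.3920 / (0.1·0.3920 + 0.15·0.6080) ≈ 0.3006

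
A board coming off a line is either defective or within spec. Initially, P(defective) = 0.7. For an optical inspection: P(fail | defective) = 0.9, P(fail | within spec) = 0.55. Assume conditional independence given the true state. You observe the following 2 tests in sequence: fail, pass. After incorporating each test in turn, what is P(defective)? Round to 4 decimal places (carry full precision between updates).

Apply Bayes' rule sequentially, carrying P(defective) forward.
After 'fail': P(defective) = 0.9·0.7000 / (0.9·0.7000 + 0.55·0.3000) ≈ 0.7925
After 'pass': P(defective) = 0.1·0.7925 / (0.1·0.7925 + 0.45·0.2075) ≈ 0.4590

0.4590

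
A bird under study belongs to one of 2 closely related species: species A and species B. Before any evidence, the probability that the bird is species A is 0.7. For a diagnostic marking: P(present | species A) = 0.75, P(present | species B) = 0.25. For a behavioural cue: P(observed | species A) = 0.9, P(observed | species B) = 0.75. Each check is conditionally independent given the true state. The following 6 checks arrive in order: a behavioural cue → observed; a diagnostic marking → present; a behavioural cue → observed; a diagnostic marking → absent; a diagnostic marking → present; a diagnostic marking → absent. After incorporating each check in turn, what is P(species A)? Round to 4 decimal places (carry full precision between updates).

Each posterior becomes the prior for the next update.
After a behavioural cue='observed': P(species A) = 0.9·0.7000 / (0.9·0.7000 + 0.75·0.3000) ≈ 0.7368
After a diagnostic marking='present': P(species A) = 0.75·0.7368 / (0.75·0.7368 + 0.25·0.2632) ≈ 0.8936
After a behavioural cue='observed': P(species A) = 0.9·0.8936 / (0.9·0.8936 + 0.75·0.1064) ≈ 0.9097
After a diagnostic marking='absent': P(species A) = 0.25·0.9097 / (0.25·0.9097 + 0.75·0.0903) ≈ 0.7706
After a diagnostic marking='present': P(species A) = 0.75·0.7706 / (0.75·0.7706 + 0.25·0.2294) ≈ 0.9097
After a diagnostic marking='absent': P(species A) = 0.25·0.9097 / (0.25·0.9097 + 0.75·0.0903) ≈ 0.7706

0.7706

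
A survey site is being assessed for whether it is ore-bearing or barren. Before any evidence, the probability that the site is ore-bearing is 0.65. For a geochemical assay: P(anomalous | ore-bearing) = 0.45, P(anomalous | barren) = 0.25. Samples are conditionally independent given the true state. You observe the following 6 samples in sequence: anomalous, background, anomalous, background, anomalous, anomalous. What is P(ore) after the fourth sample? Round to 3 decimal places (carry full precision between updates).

After 'anomalous': P(ore) = 0.45·0.6500 / (0.45·0.6500 + 0.25·0.3500) ≈ 0.7697
After 'background': P(ore) = 0.55·0.7697 / (0.55·0.7697 + 0.75·0.2303) ≈ 0.7103
After 'anomalous': P(ore) = 0.45·0.7103 / (0.45·0.7103 + 0.25·0.2897) ≈ 0.8152
After 'background': P(ore) = 0.55·0.8152 / (0.55·0.8152 + 0.75·0.1848) ≈ 0.7639

0.764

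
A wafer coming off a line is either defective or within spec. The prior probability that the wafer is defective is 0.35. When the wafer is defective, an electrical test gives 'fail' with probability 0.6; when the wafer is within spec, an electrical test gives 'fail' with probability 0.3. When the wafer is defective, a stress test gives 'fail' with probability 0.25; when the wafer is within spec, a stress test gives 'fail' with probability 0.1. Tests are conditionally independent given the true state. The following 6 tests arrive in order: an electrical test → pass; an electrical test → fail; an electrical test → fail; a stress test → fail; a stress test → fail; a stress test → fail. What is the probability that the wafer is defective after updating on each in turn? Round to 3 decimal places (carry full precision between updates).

Apply Bayes' rule sequentially, carrying P(defective) forward.
After an electrical test='pass': P(defective) = 0.4·0.3500 / (0.4·0.3500 + 0.7·0.6500) ≈ 0.2353
After an electrical test='fail': P(defective) = 0.6·0.2353 / (0.6·0.2353 + 0.3·0.7647) ≈ 0.3810
After an electrical test='fail': P(defective) = 0.6·0.3810 / (0.6·0.3810 + 0.3·0.6190) ≈ 0.5517
After a stress test='fail': P(defective) = 0.25·0.5517 / (0.25·0.5517 + 0.1·0.4483) ≈ 0.7547
After a stress test='fail': P(defective) = 0.25·0.7547 / (0.25·0.7547 + 0.1·0.2453) ≈ 0.8850
After a stress test='fail': P(defective) = 0.25·0.8850 / (0.25·0.8850 + 0.1·0.1150) ≈ 0.9506

0.951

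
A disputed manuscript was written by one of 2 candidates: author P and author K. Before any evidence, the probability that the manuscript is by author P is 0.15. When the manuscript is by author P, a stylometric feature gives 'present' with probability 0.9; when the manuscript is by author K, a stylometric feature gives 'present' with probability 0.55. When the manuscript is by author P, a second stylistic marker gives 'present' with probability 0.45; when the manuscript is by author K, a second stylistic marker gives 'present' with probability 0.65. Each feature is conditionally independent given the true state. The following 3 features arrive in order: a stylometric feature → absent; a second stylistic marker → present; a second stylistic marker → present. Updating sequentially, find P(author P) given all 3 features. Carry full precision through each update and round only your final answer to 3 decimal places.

0.018

After a stylometric feature='absent': P(author P) = 0.1·0.1500 / (0.1·0.1500 + 0.45·0.8500) ≈ 0.0377
After a second stylistic marker='present': P(author P) = 0.45·0.0377 / (0.45·0.0377 + 0.65·0.9623) ≈ 0.0264
After a second stylistic marker='present': P(author P) = 0.45·0.0264 / (0.45·0.0264 + 0.65·0.9736) ≈ 0.0184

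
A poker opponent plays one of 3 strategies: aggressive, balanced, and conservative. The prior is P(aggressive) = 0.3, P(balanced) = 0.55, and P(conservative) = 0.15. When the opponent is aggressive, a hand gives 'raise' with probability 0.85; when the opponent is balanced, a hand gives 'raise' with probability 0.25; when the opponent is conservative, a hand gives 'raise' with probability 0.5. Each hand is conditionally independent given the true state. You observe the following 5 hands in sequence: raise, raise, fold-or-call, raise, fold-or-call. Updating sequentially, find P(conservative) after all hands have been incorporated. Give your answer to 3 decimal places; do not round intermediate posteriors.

0.343

After 'raise': normaliser = 0.85·0.3000 + 0.25·0.5500 + 0.5·0.1500; P(aggressive) ≈ 0.5455, P(balanced) ≈ 0.2941, P(conservative) ≈ 0.1604
After 'raise': normaliser = 0.85·0.5455 + 0.25·0.2941 + 0.5·0.1604; P(aggressive) ≈ 0.7510, P(balanced) ≈ 0.1191, P(conservative) ≈ 0.1299
After 'fold-or-call': normaliser = 0.15·0.7510 + 0.75·0.1191 + 0.5·0.1299; P(aggressive) ≈ 0.4220, P(balanced) ≈ 0.3346, P(conservative) ≈ 0.2434
After 'raise': normaliser = 0.85·0.4220 + 0.25·0.3346 + 0.5·0.2434; P(aggressive) ≈ 0.6359, P(balanced) ≈ 0.1483, P(conservative) ≈ 0.2157
After 'fold-or-call': normaliser = 0.15·0.6359 + 0.75·0.1483 + 0.5·0.2157; P(aggressive) ≈ 0.3033, P(balanced) ≈ 0.3537, P(conservative) ≈ 0.3430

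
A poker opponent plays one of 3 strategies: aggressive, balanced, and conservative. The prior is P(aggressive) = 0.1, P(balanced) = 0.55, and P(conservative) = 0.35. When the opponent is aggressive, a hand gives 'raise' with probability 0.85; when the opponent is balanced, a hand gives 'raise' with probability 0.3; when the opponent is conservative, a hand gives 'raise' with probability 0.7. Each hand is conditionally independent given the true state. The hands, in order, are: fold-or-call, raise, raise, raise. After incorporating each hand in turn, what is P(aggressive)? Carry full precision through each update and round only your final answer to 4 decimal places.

After 'fold-or-call': normaliser = 0.15·0.1000 + 0.7·0.5500 + 0.3·0.3500; P(aggressive) ≈ 0.0297, P(balanced) ≈ 0.7624, P(conservative) ≈ 0.2079
After 'raise': normaliser = 0.85·0.0297 + 0.3·0.7624 + 0.7·0.2079; P(aggressive) ≈ 0.0632, P(balanced) ≈ 0.5725, P(conservative) ≈ 0.3643
After 'raise': normaliser = 0.85·0.0632 + 0.3·0.5725 + 0.7·0.3643; P(aggressive) ≈ 0.1118, P(balanced) ≈ 0.3574, P(conservative) ≈ 0.5308
After 'raise': normaliser = 0.85·0.1118 + 0.3·0.3574 + 0.7·0.5308; P(aggressive) ≈ 0.1656, P(balanced) ≈ 0.1869, P(conservative) ≈ 0.6475

0.1656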